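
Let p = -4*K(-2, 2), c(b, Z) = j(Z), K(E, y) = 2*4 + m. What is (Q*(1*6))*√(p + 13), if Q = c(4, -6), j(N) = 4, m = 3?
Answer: 24*I*√31 ≈ 133.63*I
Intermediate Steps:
K(E, y) = 11 (K(E, y) = 2*4 + 3 = 8 + 3 = 11)
c(b, Z) = 4
Q = 4
p = -44 (p = -4*11 = -44)
(Q*(1*6))*√(p + 13) = (4*(1*6))*√(-44 + 13) = (4*6)*√(-31) = 24*(I*√31) = 24*I*√31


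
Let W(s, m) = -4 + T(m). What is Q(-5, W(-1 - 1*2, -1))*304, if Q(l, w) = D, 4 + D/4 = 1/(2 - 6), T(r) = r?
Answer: -5168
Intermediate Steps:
W(s, m) = -4 + m
D = -17 (D = -16 + 4/(2 - 6) = -16 + 4/(-4) = -16 + 4*(-¼) = -16 - 1 = -17)
Q(l, w) = -17
Q(-5, W(-1 - 1*2, -1))*304 = -17*304 = -5168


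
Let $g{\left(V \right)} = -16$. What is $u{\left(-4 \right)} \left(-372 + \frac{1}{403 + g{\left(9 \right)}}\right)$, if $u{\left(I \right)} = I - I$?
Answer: $0$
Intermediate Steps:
$u{\left(I \right)} = 0$
$u{\left(-4 \right)} \left(-372 + \frac{1}{403 + g{\left(9 \right)}}\right) = 0 \left(-372 + \frac{1}{403 - 16}\right) = 0 \left(-372 + \frac{1}{387}\right) = 0 \left(- \frac{143963}{387}\right) = 0$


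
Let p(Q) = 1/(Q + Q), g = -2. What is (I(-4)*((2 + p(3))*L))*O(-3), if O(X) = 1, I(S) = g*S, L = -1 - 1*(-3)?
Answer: 104/3 ≈ 34.667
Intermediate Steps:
L = 2 (L = -1 + 3 = 2)
p(Q) = 1/(2*Q)
I(S) = -2*S
(I(-4)*((2 + p(3))*L))*O(-3) = ((-2*(-4))*((2 + (½)/3)*2))*1 = (8*((2 + (½)*(⅓))*2))*1 = (8*((2 + ⅙)*2))*1 = (8*((13/6)*2))*1 = (8*(13/3))*1 = (104/3)*1 = 104/3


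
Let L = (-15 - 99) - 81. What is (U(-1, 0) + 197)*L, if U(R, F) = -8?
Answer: -36855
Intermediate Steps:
L = -195 (L = -114 - 81 = -195)
(U(-1, 0) + 197)*L = (-8 + 197)*(-195) = 189*(-195) = -36855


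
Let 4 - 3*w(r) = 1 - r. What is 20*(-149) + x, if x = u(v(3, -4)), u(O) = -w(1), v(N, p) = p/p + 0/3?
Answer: -8944/3 ≈ -2981.3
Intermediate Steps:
w(r) = 1 + r/3 (w(r) = 4/3 - (1 - r)/3 = 4/3 + (-⅓ + r/3) = 1 + r/3)
v(N, p) = 1 (v(N, p) = 1 + 0*(⅓) = 1 + 0 = 1)
u(O) = -4/3 (u(O) = -(1 + (⅓)*1) = -(1 + ⅓) = -1*4/3 = -4/3)
x = -4/3 ≈ -1.3333
20*(-149) + x = 20*(-149) - 4/3 = -2980 - 4/3 = -8944/3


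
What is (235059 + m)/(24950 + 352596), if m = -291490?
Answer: -56431/377546 ≈ -0.14947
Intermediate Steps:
(235059 + m)/(24950 + 352596) = (235059 - 291490)/(24950 + 352596) = -56431/377546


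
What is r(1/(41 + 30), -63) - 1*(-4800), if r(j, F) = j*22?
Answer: 340822/71 ≈ 4800.3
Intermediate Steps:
r(j, F) = 22*j
r(1/(41 + 30), -63) - 1*(-4800) = 22/(41 + 30) - 1*(-4800) = 22/71 + 4800 = 340822/71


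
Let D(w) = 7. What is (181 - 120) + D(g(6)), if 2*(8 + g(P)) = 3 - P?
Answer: 68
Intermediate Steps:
g(P) = -13/2 - P/2 (g(P) = -8 + (3 - P)/2 = -8 + (3/2 - P/2) = -13/2 - P/2)
(181 - 120) + D(g(6)) = (181 - 120) + 7 = 61 + 7 = 68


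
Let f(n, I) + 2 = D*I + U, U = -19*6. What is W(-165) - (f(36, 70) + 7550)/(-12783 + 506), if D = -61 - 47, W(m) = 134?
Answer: 1644992/12277 ≈ 133.99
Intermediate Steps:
U = -114
D = -108
f(n, I) = -116 - 108*I (f(n, I) = -2 + (-108*I - 114) = -2 + (-114 - 108*I) = -116 - 108*I)
W(-165) - (f(36, 70) + 7550)/(-12783 + 506) = 134 - ((-116 - 108*70) + 7550)/(-12783 + 506) = 134 - ((-116 - 7560) + 7550)/(-12277) = 134 - (-7676 + 7550)*(-1)/12277 = 134 - (-126)*(-1)/12277 = 134 - 1*126/12277 = 134 - 126/12277 = 1644992/12277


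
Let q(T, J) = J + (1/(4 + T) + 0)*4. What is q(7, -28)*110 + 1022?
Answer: -2018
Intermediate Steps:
q(T, J) = J + 4/(4 + T)
q(7, -28)*110 + 1022 = ((4 + 4*(-28) - 28*7)/(4 + 7))*110 + 1022 = ((4 - 112 - 196)/11)*110 + 1022 = ((1/11)*(-304))*110 + 1022 = -304/11*110 + 1022 = -3040 + 1022 = -2018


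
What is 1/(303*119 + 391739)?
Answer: 1/427796 ≈ 2.3376e-6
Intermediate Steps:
1/(303*119 + 391739) = 1/(36057 + 391739) = 1/427796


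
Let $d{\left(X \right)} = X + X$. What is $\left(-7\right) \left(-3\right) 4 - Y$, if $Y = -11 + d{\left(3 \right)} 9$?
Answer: $41$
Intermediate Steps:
$d{\left(X \right)} = 2 X$
$Y = 43$ ($Y = -11 + 2 \cdot 3 \cdot 9 = -11 + 6 \cdot 9 = -11 + 54 = 43$)
$\left(-7\right) \left(-3\right) 4 - Y = \left(-7\right) \left(-3\right) 4 - 43 = 21 \cdot 4 - 43 = 84 - 43 = 41$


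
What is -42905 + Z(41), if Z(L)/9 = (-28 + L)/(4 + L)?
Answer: -214512/5 ≈ -42902.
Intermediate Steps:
Z(L) = 9*(-28 + L)/(4 + L) (Z(L) = 9*((-28 + L)/(4 + L)) = 9*(-28 + L)/(4 + L))
-42905 + Z(41) = -42905 + 9*(-28 + 41)/(4 + 41) = -42905 + 9*13/45 = -42905 + 9*(1/45)*13 = -42905 + 13/5 = -214512/5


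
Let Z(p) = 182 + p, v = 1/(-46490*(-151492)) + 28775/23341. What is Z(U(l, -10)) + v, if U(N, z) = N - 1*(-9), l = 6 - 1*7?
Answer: 31436277143703541/164387467150280 ≈ 191.23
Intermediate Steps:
v = 202658385150341/164387467150280 (v = -1/46490*(-1/151492) + 28775*(1/23341) = 1/7042863080 + 28775/23341 = 202658385150341/164387467150280 ≈ 1.2328)
l = -1 (l = 6 - 7 = -1)
U(N, z) = 9 + N (U(N, z) = N + 9 = 9 + N)
Z(U(l, -10)) + v = (182 + (9 - 1)) + 202658385150341/164387467150280 = (182 + 8) + 202658385150341/164387467150280 = 190 + 202658385150341/164387467150280 = 31436277143703541/164387467150280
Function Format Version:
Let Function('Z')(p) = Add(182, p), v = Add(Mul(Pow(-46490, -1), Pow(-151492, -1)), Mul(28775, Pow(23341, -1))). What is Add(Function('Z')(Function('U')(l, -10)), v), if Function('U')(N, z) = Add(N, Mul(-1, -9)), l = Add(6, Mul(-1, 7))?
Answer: Rational(31436277143703541, 164387467150280) ≈ 191.23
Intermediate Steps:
v = Rational(202658385150341, 164387467150280) (v = Add(Mul(Rational(-1, 46490), Rational(-1, 151492)), Mul(28775, Rational(1, 23341))) = Add(Rational(1, 7042863080), Rational(28775, 23341)) = Rational(202658385150341, 164387467150280) ≈ 1.2328)
l = -1 (l = Add(6, -7) = -1)
Function('U')(N, z) = Add(9, N) (Function('U')(N, z) = Add(N, 9) = Add(9, N))
Add(Function('Z')(Function('U')(l, -10)), v) = Add(Add(182, Add(9, -1)), Rational(202658385150341, 164387467150280)) = Add(Add(182, 8), Rational(202658385150341, 164387467150280)) = Add(190, Rational(202658385150341, 164387467150280)) = Rational(31436277143703541, 164387467150280)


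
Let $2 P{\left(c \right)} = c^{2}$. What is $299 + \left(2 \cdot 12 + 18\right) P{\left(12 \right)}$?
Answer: $3323$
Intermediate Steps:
$P{\left(c \right)} = \frac{c^{2}}{2}$
$299 + \left(2 \cdot 12 + 18\right) P{\left(12 \right)} = 299 + \left(2 \cdot 12 + 18\right) \frac{12^{2}}{2} = 299 + \left(24 + 18\right) \frac{1}{2} \cdot 144 = 299 + 42 \cdot 72 = 299 + 3024 = 3323$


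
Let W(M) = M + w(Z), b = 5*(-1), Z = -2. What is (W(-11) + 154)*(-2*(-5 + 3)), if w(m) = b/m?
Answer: 582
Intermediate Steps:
b = -5
w(m) = -5/m
W(M) = 5/2 + M (W(M) = M - 5/(-2) = M - 5*(-½) = M + 5/2 = 5/2 + M)
(W(-11) + 154)*(-2*(-5 + 3)) = ((5/2 - 11) + 154)*(-2*(-5 + 3)) = (-17/2 + 154)*(-2*(-2)) = (291/2)*4 = 582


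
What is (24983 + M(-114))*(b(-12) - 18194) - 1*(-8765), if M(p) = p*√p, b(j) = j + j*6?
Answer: -456630509 + 2083692*I*√114 ≈ -4.5663e+8 + 2.2248e+7*I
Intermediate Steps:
b(j) = 7*j (b(j) = j + 6*j = 7*j)
M(p) = p^(3/2)
(24983 + M(-114))*(b(-12) - 18194) - 1*(-8765) = (24983 + (-114)^(3/2))*(7*(-12) - 18194) - 1*(-8765) = (24983 - 114*I*√114)*(-84 - 18194) + 8765 = (24983 - 114*I*√114)*(-18278) + 8765 = (-456639274 + 2083692*I*√114) + 8765 = -456630509 + 2083692*I*√114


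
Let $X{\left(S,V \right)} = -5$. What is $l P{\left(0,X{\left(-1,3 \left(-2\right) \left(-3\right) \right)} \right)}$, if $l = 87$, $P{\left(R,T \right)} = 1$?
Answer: $87$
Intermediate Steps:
$l P{\left(0,X{\left(-1,3 \left(-2\right) \left(-3\right) \right)} \right)} = 87 \cdot 1 = 87$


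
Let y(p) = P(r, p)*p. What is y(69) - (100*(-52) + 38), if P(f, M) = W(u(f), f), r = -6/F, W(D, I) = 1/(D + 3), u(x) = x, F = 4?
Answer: 5208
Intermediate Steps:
W(D, I) = 1/(3 + D)
r = -3/2 (r = -6/4 = -6*¼ = -3/2 ≈ -1.5000)
P(f, M) = 1/(3 + f)
y(p) = 2*p/3 (y(p) = p/(3 - 3/2) = p/(3/2) = 2*p/3)
y(69) - (100*(-52) + 38) = (⅔)*69 - (100*(-52) + 38) = 46 - (-5200 + 38) = 46 - 1*(-5162) = 46 + 5162 = 5208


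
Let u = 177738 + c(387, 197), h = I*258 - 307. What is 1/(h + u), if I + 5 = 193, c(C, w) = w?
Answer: 1/226132 ≈ 4.4222e-6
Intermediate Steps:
I = 188 (I = -5 + 193 = 188)
h = 48197 (h = 188*258 - 307 = 48504 - 307 = 48197)
u = 177935 (u = 177738 + 197 = 177935)
1/(h + u) = 1/(48197 + 177935) = 1/226132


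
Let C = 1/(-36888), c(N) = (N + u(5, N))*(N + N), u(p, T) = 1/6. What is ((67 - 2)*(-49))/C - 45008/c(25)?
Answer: 443518121976/3775 ≈ 1.1749e+8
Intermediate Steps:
u(p, T) = ⅙
c(N) = 2*N*(⅙ + N) (c(N) = (N + ⅙)*(N + N) = (⅙ + N)*(2*N) = 2*N*(⅙ + N))
C = -1/36888 ≈ -2.7109e-5
((67 - 2)*(-49))/C - 45008/c(25) = ((67 - 2)*(-49))/(-1/36888) - 45008*3/(25*(1 + 6*25)) = (65*(-49))*(-36888) - 45008*3/(25*(1 + 150)) = -3185*(-36888) - 45008/((⅓)*25*151) = 117488280 - 45008/3775/3 = 117488280 - 45008*3/3775 = 117488280 - 135024/3775 = 443518121976/3775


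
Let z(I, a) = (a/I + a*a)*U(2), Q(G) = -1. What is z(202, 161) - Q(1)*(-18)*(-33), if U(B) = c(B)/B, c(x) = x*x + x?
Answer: 15828597/202 ≈ 78359.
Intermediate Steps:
c(x) = x + x² (c(x) = x² + x = x + x²)
U(B) = 1 + B (U(B) = (B*(1 + B))/B = 1 + B)
z(I, a) = 3*a² + 3*a/I (z(I, a) = (a/I + a*a)*(1 + 2) = (a/I + a²)*3 = (a² + a/I)*3 = 3*a² + 3*a/I)
z(202, 161) - Q(1)*(-18)*(-33) = 3*161*(1 + 202*161)/202 - (-1*(-18))*(-33) = 3*161*(1/202)*(1 + 32522) - 18*(-33) = 3*161*(1/202)*32523 - 1*(-594) = 15708609/202 + 594 = 15828597/202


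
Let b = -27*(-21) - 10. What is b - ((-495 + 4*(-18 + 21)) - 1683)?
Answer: 2723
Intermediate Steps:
b = 557 (b = 567 - 10 = 557)
b - ((-495 + 4*(-18 + 21)) - 1683) = 557 - ((-495 + 4*(-18 + 21)) - 1683) = 557 - ((-495 + 4*3) - 1683) = 557 - ((-495 + 12) - 1683) = 557 - (-483 - 1683) = 557 - 1*(-2166) = 557 + 2166 = 2723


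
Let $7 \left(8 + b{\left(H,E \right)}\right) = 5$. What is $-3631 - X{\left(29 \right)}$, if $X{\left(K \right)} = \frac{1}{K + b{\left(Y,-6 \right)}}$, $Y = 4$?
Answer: $- \frac{551919}{152} \approx -3631.0$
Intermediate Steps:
$b{\left(H,E \right)} = - \frac{51}{7}$ ($b{\left(H,E \right)} = -8 + \frac{1}{7} \cdot 5 = -8 + \frac{5}{7} = - \frac{51}{7}$)
$X{\left(K \right)} = \frac{1}{- \frac{51}{7} + K}$ ($X{\left(K \right)} = \frac{1}{K - \frac{51}{7}} = \frac{1}{- \frac{51}{7} + K}$)
$-3631 - X{\left(29 \right)} = -3631 - \frac{7}{-51 + 7 \cdot 29} = -3631 - \frac{7}{-51 + 203} = -3631 - \frac{7}{152} = - \frac{551919}{152}$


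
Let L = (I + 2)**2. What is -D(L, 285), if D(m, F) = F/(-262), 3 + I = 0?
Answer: 285/262 ≈ 1.0878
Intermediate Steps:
I = -3 (I = -3 + 0 = -3)
L = 1 (L = (-3 + 2)**2 = (-1)**2 = 1)
D(m, F) = -F/262 (D(m, F) = F*(-1/262) = -F/262)
-D(L, 285) = -(-1)*285/262 = -1*(-285/262) = 285/262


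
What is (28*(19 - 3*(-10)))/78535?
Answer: 1372/78535 ≈ 0.017470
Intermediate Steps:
(28*(19 - 3*(-10)))/78535 = (28*(19 + 30))*(1/78535) = (28*49)*(1/78535) = 1372*(1/78535) = 1372/78535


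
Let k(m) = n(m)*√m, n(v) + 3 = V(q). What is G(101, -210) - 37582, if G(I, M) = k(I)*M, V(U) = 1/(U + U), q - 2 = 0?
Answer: -37582 + 1155*√101/2 ≈ -31778.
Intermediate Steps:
q = 2 (q = 2 + 0 = 2)
V(U) = 1/(2*U)
n(v) = -11/4 (n(v) = -3 + (½)/2 = -3 + (½)*(½) = -3 + ¼ = -11/4)
k(m) = -11*√m/4
G(I, M) = -11*M*√I/4 (G(I, M) = (-11*√I/4)*M = -11*M*√I/4)
G(101, -210) - 37582 = -11/4*(-210)*√101 - 37582 = 1155*√101/2 - 37582 = -37582 + 1155*√101/2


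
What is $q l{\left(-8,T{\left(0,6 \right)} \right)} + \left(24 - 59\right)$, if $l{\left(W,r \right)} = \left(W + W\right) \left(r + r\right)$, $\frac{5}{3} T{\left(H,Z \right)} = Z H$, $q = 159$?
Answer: $-35$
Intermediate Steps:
$T{\left(H,Z \right)} = \frac{3 H Z}{5}$ ($T{\left(H,Z \right)} = \frac{3 Z H}{5} = \frac{3 H Z}{5}$)
$l{\left(W,r \right)} = 4 W r$ ($l{\left(W,r \right)} = 2 W 2 r = 4 W r$)
$q l{\left(-8,T{\left(0,6 \right)} \right)} + \left(24 - 59\right) = 159 \cdot 4 \left(-8\right) \frac{3}{5} \cdot 0 \cdot 6 + \left(24 - 59\right) = 159 \cdot 4 \left(-8\right) 0 + \left(24 - 59\right) = 159 \cdot 0 - 35 = 0 - 35 = -35$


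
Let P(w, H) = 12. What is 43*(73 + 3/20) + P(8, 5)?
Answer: 63149/20 ≈ 3157.4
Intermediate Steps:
43*(73 + 3/20) + P(8, 5) = 43*(73 + 3/20) + 12 = 43*(1463/20) + 12 = 62909/20 + 12 = 63149/20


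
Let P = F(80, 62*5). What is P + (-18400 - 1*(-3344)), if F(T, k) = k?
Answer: -14746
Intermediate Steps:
P = 310 (P = 62*5 = 310)
P + (-18400 - 1*(-3344)) = 310 + (-18400 - 1*(-3344)) = 310 + (-18400 + 3344) = 310 - 15056 = -14746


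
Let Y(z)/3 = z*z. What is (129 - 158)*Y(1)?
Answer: -87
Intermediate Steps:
Y(z) = 3*z² (Y(z) = 3*(z*z) = 3*z²)
(129 - 158)*Y(1) = (129 - 158)*(3*1²) = -87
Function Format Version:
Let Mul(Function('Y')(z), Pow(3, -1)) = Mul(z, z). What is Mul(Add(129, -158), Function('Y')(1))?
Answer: -87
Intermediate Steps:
Function('Y')(z) = Mul(3, Pow(z, 2)) (Function('Y')(z) = Mul(3, Mul(z, z)) = Mul(3, Pow(z, 2)))
Mul(Add(129, -158), Function('Y')(1)) = Mul(Add(129, -158), Mul(3, Pow(1, 2))) = Mul(-29, Mul(3, 1)) = Mul(-29, 3) = -87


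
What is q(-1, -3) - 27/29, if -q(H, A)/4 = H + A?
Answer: 437/29 ≈ 15.069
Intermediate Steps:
q(H, A) = -4*A - 4*H (q(H, A) = -4*(H + A) = -4*(A + H) = -4*A - 4*H)
q(-1, -3) - 27/29 = (-4*(-3) - 4*(-1)) - 27/29 = (12 + 4) - 27*1/29 = 16 - 27/29 = 437/29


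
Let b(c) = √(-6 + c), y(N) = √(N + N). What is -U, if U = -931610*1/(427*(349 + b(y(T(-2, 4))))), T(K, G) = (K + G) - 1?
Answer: 931610/(149023 + 427*I*√(6 - √2)) ≈ 6.2512 - 0.038357*I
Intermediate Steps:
T(K, G) = -1 + G + K (T(K, G) = (G + K) - 1 = -1 + G + K)
y(N) = √2*√N (y(N) = √(2*N) = √2*√N)
U = -931610/(149023 + 427*√(-6 + √2)) (U = -931610*1/(427*(349 + √(-6 + √2*√(-1 + 4 - 2)))) = -931610*1/(427*(349 + √(-6 + √2*√1))) = -931610*1/(427*(349 + √(-6 + √2*1))) = -931610*1/(427*(349 + √(-6 + √2))) = -931610/(149023 + 427*√(-6 + √2)) ≈ -6.2512 + 0.038357*I)
-U = -(-931610)/(149023 + 427*I*√(6 - √2)) = 931610/(149023 + 427*I*√(6 - √2))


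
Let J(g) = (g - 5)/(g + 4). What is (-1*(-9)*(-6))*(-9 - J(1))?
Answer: 2214/5 ≈ 442.80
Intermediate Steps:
J(g) = (-5 + g)/(4 + g)
(-1*(-9)*(-6))*(-9 - J(1)) = (-1*(-9)*(-6))*(-9 - (-5 + 1)/(4 + 1)) = (9*(-6))*(-9 - (-4)/5) = -54*(-9 - (-4)/5) = -54*(-9 - 1*(-⅘)) = -54*(-9 + ⅘) = -54*(-41/5) = 2214/5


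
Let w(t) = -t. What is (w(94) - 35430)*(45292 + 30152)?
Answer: -2680072656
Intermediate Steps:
(w(94) - 35430)*(45292 + 30152) = (-1*94 - 35430)*(45292 + 30152) = (-94 - 35430)*75444 = -35524*75444 = -2680072656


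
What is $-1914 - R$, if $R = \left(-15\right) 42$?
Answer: $-1284$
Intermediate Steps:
$R = -630$
$-1914 - R = -1914 - -630 = -1914 + 630 = -1284$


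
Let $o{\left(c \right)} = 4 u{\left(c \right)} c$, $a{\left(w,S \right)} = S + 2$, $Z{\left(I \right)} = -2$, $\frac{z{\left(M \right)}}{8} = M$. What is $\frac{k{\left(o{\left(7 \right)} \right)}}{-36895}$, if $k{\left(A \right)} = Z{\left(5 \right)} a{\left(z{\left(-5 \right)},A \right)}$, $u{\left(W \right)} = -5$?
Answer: $- \frac{276}{36895} \approx -0.0074807$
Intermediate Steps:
$z{\left(M \right)} = 8 M$
$a{\left(w,S \right)} = 2 + S$
$o{\left(c \right)} = - 20 c$ ($o{\left(c \right)} = 4 \left(-5\right) c = - 20 c$)
$k{\left(A \right)} = -4 - 2 A$ ($k{\left(A \right)} = - 2 \left(2 + A\right) = -4 - 2 A$)
$\frac{k{\left(o{\left(7 \right)} \right)}}{-36895} = \frac{-4 - 2 \left(\left(-20\right) 7\right)}{-36895} = \left(-4 - -280\right) \left(- \frac{1}{36895}\right) = \left(-4 + 280\right) \left(- \frac{1}{36895}\right) = 276 \left(- \frac{1}{36895}\right) = - \frac{276}{36895}$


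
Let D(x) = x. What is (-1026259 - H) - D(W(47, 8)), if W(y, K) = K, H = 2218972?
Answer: -3245239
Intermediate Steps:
(-1026259 - H) - D(W(47, 8)) = (-1026259 - 1*2218972) - 1*8 = (-1026259 - 2218972) - 8 = -3245231 - 8 = -3245239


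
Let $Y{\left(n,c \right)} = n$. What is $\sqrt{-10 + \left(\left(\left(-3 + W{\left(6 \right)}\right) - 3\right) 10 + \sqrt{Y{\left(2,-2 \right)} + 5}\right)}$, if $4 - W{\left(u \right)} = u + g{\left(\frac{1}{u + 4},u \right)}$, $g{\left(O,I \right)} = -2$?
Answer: $\sqrt{-70 + \sqrt{7}} \approx 8.207 i$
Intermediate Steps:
$W{\left(u \right)} = 6 - u$ ($W{\left(u \right)} = 4 - \left(u - 2\right) = 4 - \left(-2 + u\right) = 6 - u$)
$\sqrt{-10 + \left(\left(\left(-3 + W{\left(6 \right)}\right) - 3\right) 10 + \sqrt{Y{\left(2,-2 \right)} + 5}\right)} = \sqrt{-10 + \left(\left(\left(-3 + \left(6 - 6\right)\right) - 3\right) 10 + \sqrt{2 + 5}\right)} = \sqrt{-10 + \left(\left(\left(-3 + \left(6 - 6\right)\right) - 3\right) 10 + \sqrt{7}\right)} = \sqrt{-10 + \left(\left(\left(-3 + 0\right) - 3\right) 10 + \sqrt{7}\right)} = \sqrt{-10 + \left(\left(-3 - 3\right) 10 + \sqrt{7}\right)} = \sqrt{-10 + \left(\left(-6\right) 10 + \sqrt{7}\right)} = \sqrt{-10 - \left(60 - \sqrt{7}\right)} = \sqrt{-70 + \sqrt{7}}$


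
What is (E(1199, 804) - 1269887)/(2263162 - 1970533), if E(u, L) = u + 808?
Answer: -1267880/292629 ≈ -4.3327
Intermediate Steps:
E(u, L) = 808 + u
(E(1199, 804) - 1269887)/(2263162 - 1970533) = ((808 + 1199) - 1269887)/(2263162 - 1970533) = (2007 - 1269887)/292629 = -1267880*1/292629 = -1267880/292629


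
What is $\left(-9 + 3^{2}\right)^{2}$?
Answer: $0$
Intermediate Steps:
$\left(-9 + 3^{2}\right)^{2} = \left(-9 + 9\right)^{2} = 0^{2} = 0$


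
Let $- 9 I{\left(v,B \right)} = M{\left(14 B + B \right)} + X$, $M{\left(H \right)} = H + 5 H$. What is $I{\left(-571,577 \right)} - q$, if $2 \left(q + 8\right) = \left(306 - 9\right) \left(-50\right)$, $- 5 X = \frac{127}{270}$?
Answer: $\frac{20205577}{12150} \approx 1663.0$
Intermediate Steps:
$M{\left(H \right)} = 6 H$
$X = - \frac{127}{1350}$ ($X = - \frac{127 \cdot \frac{1}{270}}{5} = \left(- \frac{1}{5}\right) \frac{127}{270} = - \frac{127}{1350} \approx -0.094074$)
$I{\left(v,B \right)} = \frac{127}{12150} - 10 B$ ($I{\left(v,B \right)} = - \frac{6 \left(14 B + B\right) - \frac{127}{1350}}{9} = - \frac{6 \cdot 15 B - \frac{127}{1350}}{9} = - \frac{90 B - \frac{127}{1350}}{9} = - \frac{- \frac{127}{1350} + 90 B}{9} = \frac{127}{12150} - 10 B$)
$q = -7433$ ($q = -8 + \frac{\left(306 - 9\right) \left(-50\right)}{2} = -8 + \frac{297 \left(-50\right)}{2} = -8 + \frac{1}{2} \left(-14850\right) = -8 - 7425 = -7433$)
$I{\left(-571,577 \right)} - q = \left(\frac{127}{12150} - 5770\right) - -7433 = \left(\frac{127}{12150} - 5770\right) + 7433 = - \frac{70105373}{12150} + 7433 = \frac{20205577}{12150}$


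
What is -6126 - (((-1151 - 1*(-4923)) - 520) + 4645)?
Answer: -14023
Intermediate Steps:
-6126 - (((-1151 - 1*(-4923)) - 520) + 4645) = -6126 - (((-1151 + 4923) - 520) + 4645) = -6126 - ((3772 - 520) + 4645) = -6126 - (3252 + 4645) = -6126 - 1*7897 = -6126 - 7897 = -14023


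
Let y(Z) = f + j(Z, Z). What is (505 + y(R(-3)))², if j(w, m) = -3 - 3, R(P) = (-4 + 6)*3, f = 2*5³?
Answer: 561001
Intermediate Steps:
f = 250 (f = 2*125 = 250)
R(P) = 6 (R(P) = 2*3 = 6)
j(w, m) = -6
y(Z) = 244 (y(Z) = 250 - 6 = 244)
(505 + y(R(-3)))² = (505 + 244)² = 749² = 561001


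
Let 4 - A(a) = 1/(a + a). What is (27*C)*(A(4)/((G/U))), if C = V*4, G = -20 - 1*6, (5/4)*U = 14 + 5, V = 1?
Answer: -15903/65 ≈ -244.66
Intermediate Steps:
U = 76/5 (U = 4*(14 + 5)/5 = (⅘)*19 = 76/5 ≈ 15.200)
G = -26 (G = -20 - 6 = -26)
C = 4 (C = 1*4 = 4)
A(a) = 4 - 1/(2*a) (A(a) = 4 - 1/(a + a) = 4 - 1/(2*a))
(27*C)*(A(4)/((G/U))) = (27*4)*((4 - ½/4)/((-26/76/5))) = 108*((4 - ½*¼)/((-26*5/76))) = 108*((4 - ⅛)/(-65/38)) = 108*((31/8)*(-38/65)) = 108*(-589/260) = -15903/65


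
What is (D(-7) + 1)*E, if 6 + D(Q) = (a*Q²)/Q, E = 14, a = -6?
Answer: 518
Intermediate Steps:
D(Q) = -6 - 6*Q (D(Q) = -6 + (-6*Q²)/Q = -6 - 6*Q)
(D(-7) + 1)*E = ((-6 - 6*(-7)) + 1)*14 = ((-6 + 42) + 1)*14 = (36 + 1)*14 = 37*14 = 518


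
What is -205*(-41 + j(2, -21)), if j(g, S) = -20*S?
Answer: -77695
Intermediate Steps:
-205*(-41 + j(2, -21)) = -205*(-41 - 20*(-21)) = -205*(-41 + 420) = -205*379 = -77695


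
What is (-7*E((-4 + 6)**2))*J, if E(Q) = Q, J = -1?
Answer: 28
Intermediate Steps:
(-7*E((-4 + 6)**2))*J = -7*(-4 + 6)**2*(-1) = -7*2**2*(-1) = -7*4*(-1) = -28*(-1) = 28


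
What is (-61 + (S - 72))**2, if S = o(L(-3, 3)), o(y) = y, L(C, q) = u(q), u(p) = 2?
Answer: 17161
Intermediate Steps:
L(C, q) = 2
S = 2
(-61 + (S - 72))**2 = (-61 + (2 - 72))**2 = (-61 - 70)**2 = (-131)**2 = 17161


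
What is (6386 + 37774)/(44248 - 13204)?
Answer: 3680/2587 ≈ 1.4225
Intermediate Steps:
(6386 + 37774)/(44248 - 13204) = 44160/31044 = 44160*(1/31044) = 3680/2587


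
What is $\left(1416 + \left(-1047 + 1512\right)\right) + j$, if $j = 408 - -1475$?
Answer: $3764$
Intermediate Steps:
$j = 1883$ ($j = 408 + 1475 = 1883$)
$\left(1416 + \left(-1047 + 1512\right)\right) + j = \left(1416 + \left(-1047 + 1512\right)\right) + 1883 = \left(1416 + 465\right) + 1883 = 1881 + 1883 = 3764$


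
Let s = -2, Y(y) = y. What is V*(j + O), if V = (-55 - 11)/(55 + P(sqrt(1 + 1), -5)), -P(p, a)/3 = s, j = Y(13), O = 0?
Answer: -858/61 ≈ -14.066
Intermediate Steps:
j = 13
P(p, a) = 6 (P(p, a) = -3*(-2) = 6)
V = -66/61 (V = (-55 - 11)/(55 + 6) = -66/61 ≈ -1.0820)
V*(j + O) = -66*(13 + 0)/61 = -66/61*13 = -858/61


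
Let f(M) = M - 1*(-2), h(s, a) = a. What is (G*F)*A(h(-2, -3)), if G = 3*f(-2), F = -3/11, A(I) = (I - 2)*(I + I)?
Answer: 0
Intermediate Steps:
A(I) = 2*I*(-2 + I) (A(I) = (-2 + I)*(2*I) = 2*I*(-2 + I))
F = -3/11 (F = -3*1/11 = -3/11 ≈ -0.27273)
f(M) = 2 + M (f(M) = M + 2 = 2 + M)
G = 0 (G = 3*(2 - 2) = 3*0 = 0)
(G*F)*A(h(-2, -3)) = (0*(-3/11))*(2*(-3)*(-2 - 3)) = 0*(2*(-3)*(-5)) = 0*30 = 0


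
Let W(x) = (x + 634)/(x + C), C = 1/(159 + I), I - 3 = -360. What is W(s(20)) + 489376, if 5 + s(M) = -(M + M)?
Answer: 229511206/469 ≈ 4.8936e+5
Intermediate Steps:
I = -357 (I = 3 - 360 = -357)
C = -1/198 (C = 1/(159 - 357) = 1/(-198) = -1/198 ≈ -0.0050505)
s(M) = -5 - 2*M (s(M) = -5 - (M + M) = -5 - 2*M)
W(x) = (634 + x)/(-1/198 + x) (W(x) = (x + 634)/(x - 1/198) = (634 + x)/(-1/198 + x))
W(s(20)) + 489376 = 198*(634 + (-5 - 2*20))/(-1 + 198*(-5 - 2*20)) + 489376 = 198*(634 + (-5 - 40))/(-1 + 198*(-5 - 40)) + 489376 = 198*(634 - 45)/(-1 + 198*(-45)) + 489376 = 198*589/(-1 - 8910) + 489376 = 198*589/(-8911) + 489376 = 198*(-1/8911)*589 + 489376 = -6138/469 + 489376 = 229511206/469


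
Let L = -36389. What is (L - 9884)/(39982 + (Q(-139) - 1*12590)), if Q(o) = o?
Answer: -46273/27253 ≈ -1.6979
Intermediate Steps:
(L - 9884)/(39982 + (Q(-139) - 1*12590)) = (-36389 - 9884)/(39982 + (-139 - 1*12590)) = -46273/(39982 + (-139 - 12590)) = -46273/(39982 - 12729) = -46273/27253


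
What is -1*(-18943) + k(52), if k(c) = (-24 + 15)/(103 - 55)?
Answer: 303085/16 ≈ 18943.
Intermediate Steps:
k(c) = -3/16 (k(c) = -9/48 = -9*1/48 = -3/16)
-1*(-18943) + k(52) = -1*(-18943) - 3/16 = 18943 - 3/16 = 303085/16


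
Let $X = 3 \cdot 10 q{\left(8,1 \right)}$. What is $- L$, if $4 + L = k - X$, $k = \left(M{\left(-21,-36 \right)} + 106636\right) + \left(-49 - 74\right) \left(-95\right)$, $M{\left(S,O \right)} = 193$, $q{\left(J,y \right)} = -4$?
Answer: $-118630$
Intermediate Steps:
$k = 118514$ ($k = \left(193 + 106636\right) + \left(-49 - 74\right) \left(-95\right) = 106829 - -11685 = 106829 + 11685 = 118514$)
$X = -120$ ($X = 3 \cdot 10 \left(-4\right) = 30 \left(-4\right) = -120$)
$L = 118630$ ($L = -4 + \left(118514 - -120\right) = -4 + \left(118514 + 120\right) = -4 + 118634 = 118630$)
$- L = \left(-1\right) 118630 = -118630$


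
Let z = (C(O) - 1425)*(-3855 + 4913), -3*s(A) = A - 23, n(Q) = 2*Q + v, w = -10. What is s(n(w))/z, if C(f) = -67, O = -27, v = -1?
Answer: -11/1183902 ≈ -9.2913e-6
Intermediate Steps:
n(Q) = -1 + 2*Q (n(Q) = 2*Q - 1 = -1 + 2*Q)
s(A) = 23/3 - A/3 (s(A) = -(A - 23)/3 = -(-23 + A)/3 = 23/3 - A/3)
z = -1578536 (z = (-67 - 1425)*(-3855 + 4913) = -1492*1058 = -1578536)
s(n(w))/z = (23/3 - (-1 + 2*(-10))/3)/(-1578536) = (23/3 - (-1 - 20)/3)*(-1/1578536) = (23/3 - ⅓*(-21))*(-1/1578536) = (23/3 + 7)*(-1/1578536) = (44/3)*(-1/1578536) = -11/1183902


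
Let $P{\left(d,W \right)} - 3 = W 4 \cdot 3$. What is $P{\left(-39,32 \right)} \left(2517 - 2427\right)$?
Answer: $34830$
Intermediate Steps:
$P{\left(d,W \right)} = 3 + 12 W$ ($P{\left(d,W \right)} = 3 + W 4 \cdot 3 = 3 + 4 W 3 = 3 + 12 W$)
$P{\left(-39,32 \right)} \left(2517 - 2427\right) = \left(3 + 12 \cdot 32\right) \left(2517 - 2427\right) = \left(3 + 384\right) \left(2517 - 2427\right) = 387 \cdot 90 = 34830$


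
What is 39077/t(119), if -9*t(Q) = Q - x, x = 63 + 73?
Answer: 351693/17 ≈ 20688.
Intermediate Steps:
x = 136
t(Q) = 136/9 - Q/9 (t(Q) = -(Q - 1*136)/9 = -(Q - 136)/9 = -(-136 + Q)/9 = 136/9 - Q/9)
39077/t(119) = 39077/(136/9 - ⅑*119) = 39077/(136/9 - 119/9) = 39077/(17/9) = 39077*(9/17) = 351693/17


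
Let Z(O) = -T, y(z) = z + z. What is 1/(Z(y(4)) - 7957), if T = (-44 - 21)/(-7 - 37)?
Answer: -44/350173 ≈ -0.00012565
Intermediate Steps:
T = 65/44 (T = -65/(-44) = -65*(-1/44) = 65/44 ≈ 1.4773)
y(z) = 2*z
Z(O) = -65/44 (Z(O) = -1*65/44 = -65/44)
1/(Z(y(4)) - 7957) = 1/(-65/44 - 7957) = 1/(-350173/44) = -44/350173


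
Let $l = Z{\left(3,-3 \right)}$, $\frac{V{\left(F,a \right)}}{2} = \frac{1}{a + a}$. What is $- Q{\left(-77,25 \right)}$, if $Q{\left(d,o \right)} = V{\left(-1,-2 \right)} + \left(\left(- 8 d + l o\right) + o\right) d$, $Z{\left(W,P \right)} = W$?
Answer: $\frac{110265}{2} \approx 55133.0$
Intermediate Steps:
$V{\left(F,a \right)} = \frac{1}{a}$ ($V{\left(F,a \right)} = \frac{2}{a + a} = \frac{2}{2 a} = 2 \frac{1}{2 a} = \frac{1}{a}$)
$l = 3$
$Q{\left(d,o \right)} = - \frac{1}{2} + d \left(- 8 d + 4 o\right)$ ($Q{\left(d,o \right)} = \frac{1}{-2} + \left(\left(- 8 d + 3 o\right) + o\right) d = - \frac{1}{2} + \left(- 8 d + 4 o\right) d = - \frac{1}{2} + d \left(- 8 d + 4 o\right)$)
$- Q{\left(-77,25 \right)} = - (- \frac{1}{2} - 8 \left(-77\right)^{2} + 4 \left(-77\right) 25) = - (- \frac{1}{2} - 47432 - 7700) = \left(-1\right) \left(- \frac{110265}{2}\right) = \frac{110265}{2}$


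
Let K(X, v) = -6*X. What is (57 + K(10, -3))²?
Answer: 9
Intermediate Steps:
(57 + K(10, -3))² = (57 - 6*10)² = (57 - 60)² = (-3)² = 9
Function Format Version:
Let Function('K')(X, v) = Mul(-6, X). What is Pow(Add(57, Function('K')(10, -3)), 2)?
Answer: 9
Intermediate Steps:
Pow(Add(57, Function('K')(10, -3)), 2) = Pow(Add(57, Mul(-6, 10)), 2) = Pow(Add(57, -60), 2) = Pow(-3, 2) = 9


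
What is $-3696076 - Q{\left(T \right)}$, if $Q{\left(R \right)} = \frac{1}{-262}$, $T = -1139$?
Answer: $- \frac{968371911}{262} \approx -3.6961 \cdot 10^{6}$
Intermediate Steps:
$Q{\left(R \right)} = - \frac{1}{262}$
$-3696076 - Q{\left(T \right)} = -3696076 - - \frac{1}{262} = -3696076 + \frac{1}{262} = - \frac{968371911}{262}$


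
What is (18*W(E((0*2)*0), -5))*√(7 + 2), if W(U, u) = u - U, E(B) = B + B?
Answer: -270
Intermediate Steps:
E(B) = 2*B
(18*W(E((0*2)*0), -5))*√(7 + 2) = (18*(-5 - 2*(0*2)*0))*√(7 + 2) = (18*(-5 - 2*0*0))*√9 = (18*(-5 - 2*0))*3 = (18*(-5 - 1*0))*3 = (18*(-5 + 0))*3 = (18*(-5))*3 = -90*3 = -270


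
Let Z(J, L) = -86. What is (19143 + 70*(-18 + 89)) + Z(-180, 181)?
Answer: 24027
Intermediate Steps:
(19143 + 70*(-18 + 89)) + Z(-180, 181) = (19143 + 70*(-18 + 89)) - 86 = (19143 + 70*71) - 86 = (19143 + 4970) - 86 = 24113 - 86 = 24027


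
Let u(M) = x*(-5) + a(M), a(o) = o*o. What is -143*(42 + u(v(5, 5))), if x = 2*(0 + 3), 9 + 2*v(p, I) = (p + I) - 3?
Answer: -1859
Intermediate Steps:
v(p, I) = -6 + I/2 + p/2 (v(p, I) = -9/2 + ((p + I) - 3)/2 = -9/2 + ((I + p) - 3)/2 = -9/2 + (-3 + I + p)/2 = -9/2 + (-3/2 + I/2 + p/2) = -6 + I/2 + p/2)
a(o) = o**2
x = 6 (x = 2*3 = 6)
u(M) = -30 + M**2 (u(M) = 6*(-5) + M**2 = -30 + M**2)
-143*(42 + u(v(5, 5))) = -143*(42 + (-30 + (-6 + (1/2)*5 + (1/2)*5)**2)) = -143*(42 + (-30 + (-6 + 5/2 + 5/2)**2)) = -143*(42 + (-30 + (-1)**2)) = -143*(42 + (-30 + 1)) = -143*(42 - 29) = -143*13 = -1859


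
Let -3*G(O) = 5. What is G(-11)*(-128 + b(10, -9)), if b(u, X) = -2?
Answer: 650/3 ≈ 216.67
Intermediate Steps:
G(O) = -5/3 (G(O) = -⅓*5 = -5/3)
G(-11)*(-128 + b(10, -9)) = -5*(-128 - 2)/3 = -5/3*(-130) = 650/3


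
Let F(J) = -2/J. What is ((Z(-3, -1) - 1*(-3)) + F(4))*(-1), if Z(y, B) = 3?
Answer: -11/2 ≈ -5.5000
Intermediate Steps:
((Z(-3, -1) - 1*(-3)) + F(4))*(-1) = ((3 - 1*(-3)) - 2/4)*(-1) = ((3 + 3) - 2*¼)*(-1) = (6 - ½)*(-1) = (11/2)*(-1) = -11/2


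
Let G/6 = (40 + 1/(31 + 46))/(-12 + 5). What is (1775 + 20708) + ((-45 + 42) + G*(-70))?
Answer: 1915820/77 ≈ 24881.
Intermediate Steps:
G = -18486/539 (G = 6*((40 + 1/(31 + 46))/(-12 + 5)) = 6*((40 + 1/77)/(-7)) = 6*((40 + 1/77)*(-⅐)) = 6*((3081/77)*(-⅐)) = 6*(-3081/539) = -18486/539 ≈ -34.297)
(1775 + 20708) + ((-45 + 42) + G*(-70)) = (1775 + 20708) + ((-45 + 42) - 18486/539*(-70)) = 22483 + (-3 + 184860/77) = 22483 + 184629/77 = 1915820/77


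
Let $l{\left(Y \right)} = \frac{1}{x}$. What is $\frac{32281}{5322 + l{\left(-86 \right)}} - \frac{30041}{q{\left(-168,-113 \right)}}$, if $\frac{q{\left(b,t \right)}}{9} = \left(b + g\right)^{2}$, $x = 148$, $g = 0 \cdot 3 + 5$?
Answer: $\frac{1118759616211}{188345329497} \approx 5.9399$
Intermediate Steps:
$g = 5$ ($g = 0 + 5 = 5$)
$l{\left(Y \right)} = \frac{1}{148}$
$q{\left(b,t \right)} = 9 \left(5 + b\right)^{2}$ ($q{\left(b,t \right)} = 9 \left(b + 5\right)^{2} = 9 \left(5 + b\right)^{2}$)
$\frac{32281}{5322 + l{\left(-86 \right)}} - \frac{30041}{q{\left(-168,-113 \right)}} = \frac{32281}{5322 + \frac{1}{148}} - \frac{30041}{9 \left(5 - 168\right)^{2}} = \frac{32281}{\frac{787657}{148}} - \frac{30041}{9 \left(-163\right)^{2}} = 32281 \cdot \frac{148}{787657} - \frac{30041}{9 \cdot 26569} = \frac{4777588}{787657} - \frac{30041}{239121} = \frac{1118759616211}{188345329497}$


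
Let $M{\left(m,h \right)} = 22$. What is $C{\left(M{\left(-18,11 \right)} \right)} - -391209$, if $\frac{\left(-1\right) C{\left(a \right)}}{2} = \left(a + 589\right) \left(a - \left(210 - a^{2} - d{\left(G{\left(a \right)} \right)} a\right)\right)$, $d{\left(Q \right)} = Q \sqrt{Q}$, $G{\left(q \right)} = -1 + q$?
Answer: $29497 - 564564 \sqrt{21} \approx -2.5577 \cdot 10^{6}$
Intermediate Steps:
$d{\left(Q \right)} = Q^{\frac{3}{2}}$
$C{\left(a \right)} = - 2 \left(589 + a\right) \left(-210 + a + a^{2} + a \left(-1 + a\right)^{\frac{3}{2}}\right)$ ($C{\left(a \right)} = - 2 \left(a + 589\right) \left(a - \left(210 - a^{2} - \left(-1 + a\right)^{\frac{3}{2}} a\right)\right) = - 2 \left(589 + a\right) \left(a - \left(210 - a^{2} - a \left(-1 + a\right)^{\frac{3}{2}}\right)\right) = - 2 \left(589 + a\right) \left(a + \left(-210 + a^{2} + a \left(-1 + a\right)^{\frac{3}{2}}\right)\right) = - 2 \left(589 + a\right) \left(-210 + a + a^{2} + a \left(-1 + a\right)^{\frac{3}{2}}\right)$)
$C{\left(M{\left(-18,11 \right)} \right)} - -391209 = \left(247380 - 1180 \cdot 22^{2} - 16676 - 2 \cdot 22^{3} - 25916 \left(-1 + 22\right)^{\frac{3}{2}} - 2 \cdot 22^{2} \left(-1 + 22\right)^{\frac{3}{2}}\right) - -391209 = \left(247380 - 571120 - 16676 - 21296 - 25916 \cdot 21^{\frac{3}{2}} - 968 \cdot 21^{\frac{3}{2}}\right) + 391209 = \left(247380 - 571120 - 16676 - 21296 - 25916 \cdot 21 \sqrt{21} - 968 \cdot 21 \sqrt{21}\right) + 391209 = \left(247380 - 571120 - 16676 - 21296 - 544236 \sqrt{21} - 20328 \sqrt{21}\right) + 391209 = \left(-361712 - 564564 \sqrt{21}\right) + 391209 = 29497 - 564564 \sqrt{21}$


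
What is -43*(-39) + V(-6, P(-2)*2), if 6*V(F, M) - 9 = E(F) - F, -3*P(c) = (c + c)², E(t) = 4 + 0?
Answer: 10081/6 ≈ 1680.2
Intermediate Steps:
E(t) = 4
P(c) = -4*c²/3 (P(c) = -(c + c)²/3 = -4*c²/3)
V(F, M) = 13/6 - F/6 (V(F, M) = 3/2 + (4 - F)/6 = 3/2 + (⅔ - F/6) = 13/6 - F/6)
-43*(-39) + V(-6, P(-2)*2) = -43*(-39) + (13/6 - ⅙*(-6)) = 1677 + (13/6 + 1) = 1677 + 19/6 = 10081/6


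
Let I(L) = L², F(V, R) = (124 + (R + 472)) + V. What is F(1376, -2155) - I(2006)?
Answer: -4024219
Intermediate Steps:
F(V, R) = 596 + R + V (F(V, R) = (124 + (472 + R)) + V = (596 + R) + V = 596 + R + V)
F(1376, -2155) - I(2006) = (596 - 2155 + 1376) - 1*2006² = -183 - 1*4024036 = -183 - 4024036 = -4024219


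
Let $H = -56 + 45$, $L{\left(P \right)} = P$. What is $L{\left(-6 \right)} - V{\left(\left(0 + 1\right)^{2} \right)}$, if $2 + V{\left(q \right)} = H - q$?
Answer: $8$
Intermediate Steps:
$H = -11$
$V{\left(q \right)} = -13 - q$ ($V{\left(q \right)} = -2 - \left(11 + q\right) = -13 - q$)
$L{\left(-6 \right)} - V{\left(\left(0 + 1\right)^{2} \right)} = -6 - \left(-13 - \left(0 + 1\right)^{2}\right) = -6 - \left(-13 - 1^{2}\right) = -6 - \left(-13 - 1\right) = -6 - -14 = -6 + 14 = 8$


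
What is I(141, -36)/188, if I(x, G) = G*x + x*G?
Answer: -54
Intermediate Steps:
I(x, G) = 2*G*x (I(x, G) = G*x + G*x = 2*G*x)
I(141, -36)/188 = (2*(-36)*141)/188 = -10152*1/188 = -54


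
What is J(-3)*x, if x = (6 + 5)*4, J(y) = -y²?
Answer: -396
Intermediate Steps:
x = 44 (x = 11*4 = 44)
J(-3)*x = -1*(-3)²*44 = -1*9*44 = -9*44 = -396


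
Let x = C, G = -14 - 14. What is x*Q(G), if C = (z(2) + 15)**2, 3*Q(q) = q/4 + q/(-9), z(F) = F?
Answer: -10115/27 ≈ -374.63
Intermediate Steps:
G = -28
Q(q) = 5*q/108 (Q(q) = (q/4 + q/(-9))/3 = (q*(1/4) + q*(-1/9))/3 = (q/4 - q/9)/3 = (5*q/36)/3 = 5*q/108)
C = 289 (C = (2 + 15)**2 = 17**2 = 289)
x = 289
x*Q(G) = 289*((5/108)*(-28)) = 289*(-35/27) = -10115/27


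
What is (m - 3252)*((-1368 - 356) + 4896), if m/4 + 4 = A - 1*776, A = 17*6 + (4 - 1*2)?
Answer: -18892432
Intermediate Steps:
A = 104 (A = 102 + (4 - 2) = 102 + 2 = 104)
m = -2704 (m = -16 + 4*(104 - 1*776) = -16 + 4*(104 - 776) = -16 + 4*(-672) = -16 - 2688 = -2704)
(m - 3252)*((-1368 - 356) + 4896) = (-2704 - 3252)*((-1368 - 356) + 4896) = -5956*(-1724 + 4896) = -5956*3172 = -18892432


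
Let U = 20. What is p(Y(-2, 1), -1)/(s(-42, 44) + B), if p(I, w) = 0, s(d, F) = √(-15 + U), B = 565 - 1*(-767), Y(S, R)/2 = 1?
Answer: 0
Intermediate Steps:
Y(S, R) = 2 (Y(S, R) = 2*1 = 2)
B = 1332 (B = 565 + 767 = 1332)
s(d, F) = √5 (s(d, F) = √(-15 + 20) = √5)
p(Y(-2, 1), -1)/(s(-42, 44) + B) = 0/(√5 + 1332) = 0/(1332 + √5) = 0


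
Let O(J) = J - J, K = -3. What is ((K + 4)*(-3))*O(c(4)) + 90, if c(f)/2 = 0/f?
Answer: 90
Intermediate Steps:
c(f) = 0 (c(f) = 2*(0/f) = 2*0 = 0)
O(J) = 0
((K + 4)*(-3))*O(c(4)) + 90 = ((-3 + 4)*(-3))*0 + 90 = (1*(-3))*0 + 90 = -3*0 + 90 = 0 + 90 = 90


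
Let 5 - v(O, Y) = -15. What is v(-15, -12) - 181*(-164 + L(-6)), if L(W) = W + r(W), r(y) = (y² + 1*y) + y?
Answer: 26446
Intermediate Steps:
v(O, Y) = 20 (v(O, Y) = 5 - 1*(-15) = 5 + 15 = 20)
r(y) = y² + 2*y (r(y) = (y² + y) + y = (y + y²) + y = y² + 2*y)
L(W) = W + W*(2 + W)
v(-15, -12) - 181*(-164 + L(-6)) = 20 - 181*(-164 - 6*(3 - 6)) = 20 - 181*(-164 - 6*(-3)) = 20 - 181*(-164 + 18) = 20 - 181*(-146) = 20 + 26426 = 26446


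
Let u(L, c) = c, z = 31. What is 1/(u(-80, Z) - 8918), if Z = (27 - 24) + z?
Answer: -1/8884 ≈ -0.00011256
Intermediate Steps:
Z = 34 (Z = (27 - 24) + 31 = 3 + 31 = 34)
1/(u(-80, Z) - 8918) = 1/(34 - 8918) = 1/(-8884) = -1/8884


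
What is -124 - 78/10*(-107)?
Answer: 3553/5 ≈ 710.60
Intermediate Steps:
-124 - 78/10*(-107) = -124 - 78*⅒*(-107) = -124 - 39/5*(-107) = -124 + 4173/5 = 3553/5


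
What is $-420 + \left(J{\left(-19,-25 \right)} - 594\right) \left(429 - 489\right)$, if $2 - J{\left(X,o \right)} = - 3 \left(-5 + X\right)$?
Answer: $39420$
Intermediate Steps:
$J{\left(X,o \right)} = -13 + 3 X$ ($J{\left(X,o \right)} = 2 - - 3 \left(-5 + X\right) = 2 - \left(15 - 3 X\right) = 2 + \left(-15 + 3 X\right) = -13 + 3 X$)
$-420 + \left(J{\left(-19,-25 \right)} - 594\right) \left(429 - 489\right) = -420 + \left(\left(-13 + 3 \left(-19\right)\right) - 594\right) \left(429 - 489\right) = -420 + \left(\left(-13 - 57\right) - 594\right) \left(429 - 489\right) = -420 + \left(-70 - 594\right) \left(-60\right) = -420 - -39840 = -420 + 39840 = 39420$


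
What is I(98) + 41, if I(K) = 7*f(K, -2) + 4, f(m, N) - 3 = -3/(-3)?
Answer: 73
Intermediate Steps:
f(m, N) = 4 (f(m, N) = 3 - 3/(-3) = 3 - 3*(-⅓) = 3 + 1 = 4)
I(K) = 32 (I(K) = 7*4 + 4 = 28 + 4 = 32)
I(98) + 41 = 32 + 41 = 73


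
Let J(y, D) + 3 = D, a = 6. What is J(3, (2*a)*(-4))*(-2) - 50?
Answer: 52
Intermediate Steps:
J(y, D) = -3 + D
J(3, (2*a)*(-4))*(-2) - 50 = (-3 + (2*6)*(-4))*(-2) - 50 = (-3 + 12*(-4))*(-2) - 50 = (-3 - 48)*(-2) - 50 = -51*(-2) - 50 = 102 - 50 = 52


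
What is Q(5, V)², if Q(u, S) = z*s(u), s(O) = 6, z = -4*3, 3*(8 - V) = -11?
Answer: 5184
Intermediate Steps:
V = 35/3 (V = 8 - ⅓*(-11) = 8 + 11/3 = 35/3 ≈ 11.667)
z = -12
Q(u, S) = -72 (Q(u, S) = -12*6 = -72)
Q(5, V)² = (-72)² = 5184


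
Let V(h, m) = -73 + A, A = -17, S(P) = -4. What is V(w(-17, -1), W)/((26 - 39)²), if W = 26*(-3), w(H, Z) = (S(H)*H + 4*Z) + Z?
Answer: -90/169 ≈ -0.53254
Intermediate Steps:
w(H, Z) = -4*H + 5*Z (w(H, Z) = (-4*H + 4*Z) + Z = -4*H + 5*Z)
W = -78
V(h, m) = -90 (V(h, m) = -73 - 17 = -90)
V(w(-17, -1), W)/((26 - 39)²) = -90/(26 - 39)² = -90/((-13)²) = -90/169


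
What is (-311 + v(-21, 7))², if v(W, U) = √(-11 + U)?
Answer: 96717 - 1244*I ≈ 96717.0 - 1244.0*I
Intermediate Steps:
(-311 + v(-21, 7))² = (-311 + √(-11 + 7))² = (-311 + √(-4))² = (-311 + 2*I)²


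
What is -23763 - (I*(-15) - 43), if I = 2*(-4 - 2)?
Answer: -23900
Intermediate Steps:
I = -12 (I = 2*(-6) = -12)
-23763 - (I*(-15) - 43) = -23763 - (-12*(-15) - 43) = -23763 - (180 - 43) = -23763 - 1*137 = -23763 - 137 = -23900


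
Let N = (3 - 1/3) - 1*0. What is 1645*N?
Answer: 13160/3 ≈ 4386.7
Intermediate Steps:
N = 8/3 (N = (3 - 1*1/3) + 0 = (3 - 1/3) + 0 = 8/3 + 0 = 8/3 ≈ 2.6667)
1645*N = 1645*(8/3) = 13160/3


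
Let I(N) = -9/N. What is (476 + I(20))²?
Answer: 90459121/400 ≈ 2.2615e+5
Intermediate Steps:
(476 + I(20))² = (476 - 9/20)² = (9511/20)² = 90459121/400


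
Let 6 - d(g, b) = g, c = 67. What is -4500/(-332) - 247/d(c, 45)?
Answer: 89126/5063 ≈ 17.603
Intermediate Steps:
d(g, b) = 6 - g
-4500/(-332) - 247/d(c, 45) = -4500/(-332) - 247/(6 - 1*67) = -4500*(-1/332) - 247/(6 - 67) = 1125/83 - 247/(-61) = 1125/83 - 247*(-1/61) = 1125/83 + 247/61 = 89126/5063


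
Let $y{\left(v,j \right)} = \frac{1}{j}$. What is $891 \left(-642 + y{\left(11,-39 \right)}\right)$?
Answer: $- \frac{7436583}{13} \approx -5.7205 \cdot 10^{5}$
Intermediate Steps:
$891 \left(-642 + y{\left(11,-39 \right)}\right) = 891 \left(-642 + \frac{1}{-39}\right) = 891 \left(-642 - \frac{1}{39}\right) = 891 \left(- \frac{25039}{39}\right) = - \frac{7436583}{13}$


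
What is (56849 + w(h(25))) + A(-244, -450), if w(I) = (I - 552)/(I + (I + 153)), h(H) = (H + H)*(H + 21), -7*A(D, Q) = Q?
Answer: 270510595/4753 ≈ 56914.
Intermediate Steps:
A(D, Q) = -Q/7
h(H) = 2*H*(21 + H) (h(H) = (2*H)*(21 + H) = 2*H*(21 + H))
w(I) = (-552 + I)/(153 + 2*I) (w(I) = (-552 + I)/(I + (153 + I)) = (-552 + I)/(153 + 2*I))
(56849 + w(h(25))) + A(-244, -450) = (56849 + (-552 + 2*25*(21 + 25))/(153 + 2*(2*25*(21 + 25)))) - ⅐*(-450) = (56849 + (-552 + 2*25*46)/(153 + 2*(2*25*46))) + 450/7 = (56849 + (-552 + 2300)/(153 + 2*2300)) + 450/7 = (56849 + 1748/(153 + 4600)) + 450/7 = (56849 + 1748/4753) + 450/7 = 270205045/4753 + 450/7 = 270510595/4753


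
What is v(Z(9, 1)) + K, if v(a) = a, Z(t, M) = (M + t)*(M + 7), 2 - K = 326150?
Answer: -326068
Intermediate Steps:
K = -326148 (K = 2 - 1*326150 = 2 - 326150 = -326148)
Z(t, M) = (7 + M)*(M + t) (Z(t, M) = (M + t)*(7 + M) = (7 + M)*(M + t))
v(Z(9, 1)) + K = (1² + 7*1 + 7*9 + 1*9) - 326148 = (1 + 7 + 63 + 9) - 326148 = 80 - 326148 = -326068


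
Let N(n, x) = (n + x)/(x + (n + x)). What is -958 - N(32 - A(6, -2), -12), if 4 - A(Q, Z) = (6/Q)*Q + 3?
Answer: -12479/13 ≈ -959.92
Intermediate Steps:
A(Q, Z) = -5 (A(Q, Z) = 4 - ((6/Q)*Q + 3) = 4 - (6 + 3) = 4 - 1*9 = 4 - 9 = -5)
N(n, x) = (n + x)/(n + 2*x)
-958 - N(32 - A(6, -2), -12) = -958 - ((32 - 1*(-5)) - 12)/((32 - 1*(-5)) + 2*(-12)) = -958 - ((32 + 5) - 12)/((32 + 5) - 24) = -958 - (37 - 12)/(37 - 24) = -958 - 25/13 = -12479/13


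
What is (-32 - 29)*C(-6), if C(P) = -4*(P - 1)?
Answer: -1708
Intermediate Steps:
C(P) = 4 - 4*P (C(P) = -4*(-1 + P) = 4 - 4*P)
(-32 - 29)*C(-6) = (-32 - 29)*(4 - 4*(-6)) = -61*(4 + 24) = -61*28 = -1708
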